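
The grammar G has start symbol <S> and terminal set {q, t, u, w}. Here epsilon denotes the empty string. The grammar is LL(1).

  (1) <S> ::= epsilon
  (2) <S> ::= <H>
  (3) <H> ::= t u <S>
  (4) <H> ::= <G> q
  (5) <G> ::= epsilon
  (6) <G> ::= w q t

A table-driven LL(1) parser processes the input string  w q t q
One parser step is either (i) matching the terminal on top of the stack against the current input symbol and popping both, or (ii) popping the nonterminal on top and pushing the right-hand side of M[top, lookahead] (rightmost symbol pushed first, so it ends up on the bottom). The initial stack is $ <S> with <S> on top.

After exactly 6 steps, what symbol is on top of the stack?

     Stack      Input      Action
  1  $ <S>      w q t q $  expand <S> ::= <H>
  2  $ <H>      w q t q $  expand <H> ::= <G> q
  3  $ q <G>    w q t q $  expand <G> ::= w q t
  4  $ q t q w  w q t q $  match w
  5  $ q t q    q t q $    match q
  6  $ q t      t q $      match t
Stack after step 6: $ q (top = q).

q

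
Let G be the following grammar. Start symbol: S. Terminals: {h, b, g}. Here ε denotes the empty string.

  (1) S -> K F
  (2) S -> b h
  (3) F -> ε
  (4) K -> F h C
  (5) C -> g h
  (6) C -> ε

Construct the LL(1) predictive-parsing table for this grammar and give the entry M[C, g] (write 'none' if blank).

C -> g h

FIRST(F): from F->ε we get {ε}. So FIRST(F) = {ε}.
FIRST(C): from C->g h we get {g}; from C->ε we get {ε}. So FIRST(C) = {ε, g}.
FIRST(K): from K->F h C we get {h}. So FIRST(K) = {h}.
FIRST(S): from S->K F we get {h}; from S->b h we get {b}. So FIRST(S) = {b, h}.
FOLLOW(S) includes $ since S is the start symbol.
FOLLOW(K): in S->K F, K is followed by F with FIRST {ε}; in S->K F, the suffix after K is nullable, so FOLLOW(K) ⊇ FOLLOW(S) = {$}. Thus FOLLOW(K) = {$}.
FOLLOW(C): in K->F h C, the suffix after C is empty, so FOLLOW(C) ⊇ FOLLOW(K) = {$}. Thus FOLLOW(C) = {$}.
For C -> g h: FIRST(g h) = {g}, so it goes in M[C, t] for t ∈ {g}.
For C -> ε: FIRST(ε) = {ε}, so it goes in M[C, t] for t ∈ {}; since ε ∈ FIRST, also for every t ∈ FOLLOW(C) = {$}.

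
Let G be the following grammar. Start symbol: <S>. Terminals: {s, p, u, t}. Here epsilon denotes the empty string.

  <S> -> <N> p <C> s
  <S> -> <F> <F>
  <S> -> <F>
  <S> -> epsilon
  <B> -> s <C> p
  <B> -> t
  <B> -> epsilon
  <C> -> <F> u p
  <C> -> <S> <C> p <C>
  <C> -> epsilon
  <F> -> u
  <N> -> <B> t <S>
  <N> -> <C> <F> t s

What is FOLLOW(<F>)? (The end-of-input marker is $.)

{$, p, s, t, u}

FIRST(<B>): from <B>->s <C> p we get {s}; from <B>->t we get {t}; from <B>->epsilon we get {epsilon}. So FIRST(<B>) = {epsilon, s, t}.
FIRST(<F>): from <F>->u we get {u}. So FIRST(<F>) = {u}.
FIRST(<S>): from <S>-><N> p <C> s we get {p, s, t, u}; from <S>-><F> <F> we get {u}; from <S>-><F> we get {u}; from <S>->epsilon we get {epsilon}. So FIRST(<S>) = {epsilon, p, s, t, u}.
FIRST(<C>): from <C>-><F> u p we get {u}; from <C>-><S> <C> p <C> we get {p, s, t, u}; from <C>->epsilon we get {epsilon}. So FIRST(<C>) = {epsilon, p, s, t, u}.
FIRST(<N>): from <N>-><B> t <S> we get {s, t}; from <N>-><C> <F> t s we get {p, s, t, u}. So FIRST(<N>) = {p, s, t, u}.
FOLLOW(<S>) includes $ since <S> is the start symbol.
FOLLOW(<B>): in <N>-><B> t <S>, <B> is followed by t <S> with FIRST {t}. Thus FOLLOW(<B>) = {t}.
FOLLOW(<C>): in <S>-><N> p <C> s, <C> is followed by s with FIRST {s}; in <B>->s <C> p, <C> is followed by p with FIRST {p}; in <C>-><S> <C> p <C> (occurrence 1), <C> is followed by p <C> with FIRST {p}; in <C>-><S> <C> p <C> (occurrence 2), the suffix after <C> is empty (adds nothing new); in <N>-><C> <F> t s, <C> is followed by <F> t s with FIRST {u}. Thus FOLLOW(<C>) = {p, s, u}.
FOLLOW(<N>): in <S>-><N> p <C> s, <N> is followed by p <C> s with FIRST {p}. Thus FOLLOW(<N>) = {p}.
FOLLOW(<S>): in <C>-><S> <C> p <C>, <S> is followed by <C> p <C> with FIRST {p, s, t, u}; in <N>-><B> t <S>, the suffix after <S> is empty, so FOLLOW(<S>) ⊇ FOLLOW(<N>) = {p}. Thus FOLLOW(<S>) = {$, p, s, t, u}.
FOLLOW(<F>): in <S>-><F> <F> (occurrence 1), <F> is followed by <F> with FIRST {u}; in <S>-><F> <F> (occurrence 2), the suffix after <F> is empty, so FOLLOW(<F>) ⊇ FOLLOW(<S>) = {$, p, s, t, u}; in <S>-><F>, the suffix after <F> is empty, so FOLLOW(<F>) ⊇ FOLLOW(<S>) = {$, p, s, t, u}; in <C>-><F> u p, <F> is followed by u p with FIRST {u}; in <N>-><C> <F> t s, <F> is followed by t s with FIRST {t}. Thus FOLLOW(<F>) = {$, p, s, t, u}.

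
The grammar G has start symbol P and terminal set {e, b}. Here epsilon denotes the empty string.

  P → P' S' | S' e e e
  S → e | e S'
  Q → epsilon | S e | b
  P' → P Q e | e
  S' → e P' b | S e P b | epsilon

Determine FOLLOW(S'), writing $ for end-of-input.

FIRST(S): from S→e we get {e}; from S→e S' we get {e}. So FIRST(S) = {e}.
FIRST(Q): from Q→epsilon we get {epsilon}; from Q→S e we get {e}; from Q→b we get {b}. So FIRST(Q) = {epsilon, b, e}.
FIRST(S'): from S'→e P' b we get {e}; from S'→S e P b we get {e}; from S'→epsilon we get {epsilon}. So FIRST(S') = {epsilon, e}.
FIRST(P): from P→P' S' we get {e}; from P→S' e e e we get {e}. So FIRST(P) = {e}.
FIRST(P'): from P'→P Q e we get {e}; from P'→e we get {e}. So FIRST(P') = {e}.
FOLLOW(P) includes $ since P is the start symbol.
FOLLOW(P): in P'→P Q e, P is followed by Q e with FIRST {b, e}; in S'→S e P b, P is followed by b with FIRST {b}. Thus FOLLOW(P) = {$, b, e}.
FOLLOW(S): in Q→S e, S is followed by e with FIRST {e}; in S'→S e P b, S is followed by e P b with FIRST {e}. Thus FOLLOW(S) = {e}.
FOLLOW(Q): in P'→P Q e, Q is followed by e with FIRST {e}. Thus FOLLOW(Q) = {e}.
FOLLOW(P'): in P→P' S', P' is followed by S' with FIRST {epsilon, e}; in P→P' S', the suffix after P' is nullable, so FOLLOW(P') ⊇ FOLLOW(P) = {$, b, e}; in S'→e P' b, P' is followed by b with FIRST {b}. Thus FOLLOW(P') = {$, b, e}.
FOLLOW(S'): in P→P' S', the suffix after S' is empty, so FOLLOW(S') ⊇ FOLLOW(P) = {$, b, e}; in P→S' e e e, S' is followed by e e e with FIRST {e}; in S→e S', the suffix after S' is empty, so FOLLOW(S') ⊇ FOLLOW(S) = {e}. Thus FOLLOW(S') = {$, b, e}.

{$, b, e}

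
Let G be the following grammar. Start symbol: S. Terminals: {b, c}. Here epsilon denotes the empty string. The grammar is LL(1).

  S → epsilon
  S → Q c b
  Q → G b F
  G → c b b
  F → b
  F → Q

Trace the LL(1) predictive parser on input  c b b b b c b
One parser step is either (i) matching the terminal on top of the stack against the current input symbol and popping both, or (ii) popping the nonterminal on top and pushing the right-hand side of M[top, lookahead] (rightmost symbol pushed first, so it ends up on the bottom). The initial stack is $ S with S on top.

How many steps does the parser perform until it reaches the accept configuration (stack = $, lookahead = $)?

11

step 1: stack=$ S  input=c b b b b c b $  — expand S → Q c b
step 2: stack=$ b c Q  input=c b b b b c b $  — expand Q → G b F
step 3: stack=$ b c F b G  input=c b b b b c b $  — expand G → c b b
step 4: stack=$ b c F b b b c  input=c b b b b c b $  — match c
step 5: stack=$ b c F b b b  input=b b b b c b $  — match b
step 6: stack=$ b c F b b  input=b b b c b $  — match b
step 7: stack=$ b c F b  input=b b c b $  — match b
step 8: stack=$ b c F  input=b c b $  — expand F → b
step 9: stack=$ b c b  input=b c b $  — match b
step 10: stack=$ b c  input=c b $  — match c
step 11: stack=$ b  input=b $  — match b
Accept reached after 11 steps.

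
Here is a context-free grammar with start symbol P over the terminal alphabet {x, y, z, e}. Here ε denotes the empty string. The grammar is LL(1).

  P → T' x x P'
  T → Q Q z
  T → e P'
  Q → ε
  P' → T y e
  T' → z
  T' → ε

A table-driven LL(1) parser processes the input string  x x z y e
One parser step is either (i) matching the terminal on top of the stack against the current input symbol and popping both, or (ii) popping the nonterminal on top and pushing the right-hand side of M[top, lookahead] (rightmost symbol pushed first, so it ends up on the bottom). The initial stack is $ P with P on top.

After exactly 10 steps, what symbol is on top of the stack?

step 1: stack=$ P  input=x x z y e $  — expand P → T' x x P'
step 2: stack=$ P' x x T'  input=x x z y e $  — expand T' → ε
step 3: stack=$ P' x x  input=x x z y e $  — match x
step 4: stack=$ P' x  input=x z y e $  — match x
step 5: stack=$ P'  input=z y e $  — expand P' → T y e
step 6: stack=$ e y T  input=z y e $  — expand T → Q Q z
step 7: stack=$ e y z Q Q  input=z y e $  — expand Q → ε
step 8: stack=$ e y z Q  input=z y e $  — expand Q → ε
step 9: stack=$ e y z  input=z y e $  — match z
step 10: stack=$ e y  input=y e $  — match y
Stack after step 10: $ e (top = e).

e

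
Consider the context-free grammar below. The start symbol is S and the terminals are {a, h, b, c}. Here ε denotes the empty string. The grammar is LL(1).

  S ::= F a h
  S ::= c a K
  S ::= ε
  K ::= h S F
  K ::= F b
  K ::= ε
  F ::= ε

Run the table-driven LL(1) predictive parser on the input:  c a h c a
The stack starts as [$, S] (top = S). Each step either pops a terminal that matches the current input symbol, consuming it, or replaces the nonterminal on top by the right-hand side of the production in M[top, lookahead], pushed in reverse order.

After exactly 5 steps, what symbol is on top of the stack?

S

step 1: stack=$ S  input=c a h c a $  — expand S ::= c a K
step 2: stack=$ K a c  input=c a h c a $  — match c
step 3: stack=$ K a  input=a h c a $  — match a
step 4: stack=$ K  input=h c a $  — expand K ::= h S F
step 5: stack=$ F S h  input=h c a $  — match h
Stack after step 5: $ F S (top = S).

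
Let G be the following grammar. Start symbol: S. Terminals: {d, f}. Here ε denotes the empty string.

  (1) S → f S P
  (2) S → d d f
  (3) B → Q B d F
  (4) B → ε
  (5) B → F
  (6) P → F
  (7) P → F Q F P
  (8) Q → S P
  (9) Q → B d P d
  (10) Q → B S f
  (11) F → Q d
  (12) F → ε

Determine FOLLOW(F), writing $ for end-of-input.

{$, d, f}

FIRST(S): from S→f S P we get {f}; from S→d d f we get {d}. So FIRST(S) = {d, f}.
FIRST(B): from B→Q B d F we get {d, f}; from B→ε we get {ε}; from B→F we get {ε, d, f}. So FIRST(B) = {ε, d, f}.
FIRST(Q): from Q→S P we get {d, f}; from Q→B d P d we get {d, f}; from Q→B S f we get {d, f}. So FIRST(Q) = {d, f}.
FIRST(F): from F→Q d we get {d, f}; from F→ε we get {ε}. So FIRST(F) = {ε, d, f}.
FIRST(P): from P→F we get {ε, d, f}; from P→F Q F P we get {d, f}. So FIRST(P) = {ε, d, f}.
FOLLOW(S) includes $ since S is the start symbol.
FOLLOW(B): in B→Q B d F, B is followed by d F with FIRST {d}; in Q→B d P d, B is followed by d P d with FIRST {d}; in Q→B S f, B is followed by S f with FIRST {d, f}. Thus FOLLOW(B) = {d, f}.
FOLLOW(S): in S→f S P, S is followed by P with FIRST {ε, d, f}; in S→f S P, the suffix after S is nullable (adds nothing new); in Q→S P, S is followed by P with FIRST {ε, d, f}; in Q→S P, the suffix after S is nullable, so FOLLOW(S) ⊇ FOLLOW(Q) = {$, d, f}; in Q→B S f, S is followed by f with FIRST {f}. Thus FOLLOW(S) = {$, d, f}.
FOLLOW(P): in S→f S P, the suffix after P is empty, so FOLLOW(P) ⊇ FOLLOW(S) = {$, d, f}; in P→F Q F P, the suffix after P is empty (adds nothing new); in Q→S P, the suffix after P is empty, so FOLLOW(P) ⊇ FOLLOW(Q) = {$, d, f}; in Q→B d P d, P is followed by d with FIRST {d}. Thus FOLLOW(P) = {$, d, f}.
FOLLOW(Q): in B→Q B d F, Q is followed by B d F with FIRST {d, f}; in P→F Q F P, Q is followed by F P with FIRST {ε, d, f}; in P→F Q F P, the suffix after Q is nullable, so FOLLOW(Q) ⊇ FOLLOW(P) = {$, d, f}; in F→Q d, Q is followed by d with FIRST {d}. Thus FOLLOW(Q) = {$, d, f}.
FOLLOW(F): in B→Q B d F, the suffix after F is empty, so FOLLOW(F) ⊇ FOLLOW(B) = {d, f}; in B→F, the suffix after F is empty, so FOLLOW(F) ⊇ FOLLOW(B) = {d, f}; in P→F, the suffix after F is empty, so FOLLOW(F) ⊇ FOLLOW(P) = {$, d, f}; in P→F Q F P (occurrence 1), F is followed by Q F P with FIRST {d, f}; in P→F Q F P (occurrence 2), F is followed by P with FIRST {ε, d, f}; in P→F Q F P (occurrence 2), the suffix after F is nullable, so FOLLOW(F) ⊇ FOLLOW(P) = {$, d, f}. Thus FOLLOW(F) = {$, d, f}.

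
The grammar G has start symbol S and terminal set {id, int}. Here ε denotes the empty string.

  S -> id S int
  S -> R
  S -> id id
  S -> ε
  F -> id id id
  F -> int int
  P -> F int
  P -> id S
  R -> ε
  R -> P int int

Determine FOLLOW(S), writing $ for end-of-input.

{$, int}

FIRST(F): from F->id id id we get {id}; from F->int int we get {int}. So FIRST(F) = {id, int}.
FIRST(P): from P->F int we get {id, int}; from P->id S we get {id}. So FIRST(P) = {id, int}.
FIRST(R): from R->ε we get {ε}; from R->P int int we get {id, int}. So FIRST(R) = {ε, id, int}.
FIRST(S): from S->id S int we get {id}; from S->R we get {ε, id, int}; from S->id id we get {id}; from S->ε we get {ε}. So FIRST(S) = {ε, id, int}.
FOLLOW(S) includes $ since S is the start symbol.
FOLLOW(F): in P->F int, F is followed by int with FIRST {int}. Thus FOLLOW(F) = {int}.
FOLLOW(P): in R->P int int, P is followed by int int with FIRST {int}. Thus FOLLOW(P) = {int}.
FOLLOW(S): in S->id S int, S is followed by int with FIRST {int}; in P->id S, the suffix after S is empty, so FOLLOW(S) ⊇ FOLLOW(P) = {int}. Thus FOLLOW(S) = {$, int}.
FOLLOW(R): in S->R, the suffix after R is empty, so FOLLOW(R) ⊇ FOLLOW(S) = {$, int}. Thus FOLLOW(R) = {$, int}.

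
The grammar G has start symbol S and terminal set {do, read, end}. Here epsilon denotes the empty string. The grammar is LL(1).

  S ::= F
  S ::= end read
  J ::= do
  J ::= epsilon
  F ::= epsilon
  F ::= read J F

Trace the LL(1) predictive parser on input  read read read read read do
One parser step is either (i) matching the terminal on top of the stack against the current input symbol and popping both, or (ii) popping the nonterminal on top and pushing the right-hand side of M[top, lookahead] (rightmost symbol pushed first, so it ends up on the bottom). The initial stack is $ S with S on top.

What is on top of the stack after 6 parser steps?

J

step 1: stack=$ S  input=read read read read read do $  — expand S ::= F
step 2: stack=$ F  input=read read read read read do $  — expand F ::= read J F
step 3: stack=$ F J read  input=read read read read read do $  — match read
step 4: stack=$ F J  input=read read read read do $  — expand J ::= epsilon
step 5: stack=$ F  input=read read read read do $  — expand F ::= read J F
step 6: stack=$ F J read  input=read read read read do $  — match read
Stack after step 6: $ F J (top = J).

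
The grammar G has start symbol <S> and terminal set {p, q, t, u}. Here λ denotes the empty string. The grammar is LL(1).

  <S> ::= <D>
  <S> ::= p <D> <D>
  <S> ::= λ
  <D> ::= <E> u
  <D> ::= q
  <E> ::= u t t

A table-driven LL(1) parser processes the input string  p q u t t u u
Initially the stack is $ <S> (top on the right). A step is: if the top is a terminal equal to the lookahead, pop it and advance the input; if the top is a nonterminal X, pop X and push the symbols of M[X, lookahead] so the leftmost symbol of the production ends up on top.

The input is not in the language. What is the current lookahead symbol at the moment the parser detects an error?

      Stack        Input            Action
   1  $ <S>        p q u t t u u $  expand <S> ::= p <D> <D>
   2  $ <D> <D> p  p q u t t u u $  match p
   3  $ <D> <D>    q u t t u u $    expand <D> ::= q
   4  $ <D> q      q u t t u u $    match q
   5  $ <D>        u t t u u $      expand <D> ::= <E> u
   6  $ u <E>      u t t u u $      expand <E> ::= u t t
   7  $ u t t u    u t t u u $      match u
   8  $ u t t      t t u u $        match t
   9  $ u t        t u u $          match t
  10  $ u          u u $            match u
  11  $            u $              error: stack empty but input remains

u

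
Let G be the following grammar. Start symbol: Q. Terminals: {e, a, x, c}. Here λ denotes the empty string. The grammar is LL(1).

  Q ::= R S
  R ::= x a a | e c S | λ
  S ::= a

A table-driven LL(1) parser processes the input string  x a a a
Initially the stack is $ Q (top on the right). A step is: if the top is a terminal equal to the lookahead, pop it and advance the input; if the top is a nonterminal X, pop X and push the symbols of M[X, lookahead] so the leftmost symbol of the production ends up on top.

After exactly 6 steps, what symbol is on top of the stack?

step 1: stack=$ Q  input=x a a a $  — expand Q ::= R S
step 2: stack=$ S R  input=x a a a $  — expand R ::= x a a
step 3: stack=$ S a a x  input=x a a a $  — match x
step 4: stack=$ S a a  input=a a a $  — match a
step 5: stack=$ S a  input=a a $  — match a
step 6: stack=$ S  input=a $  — expand S ::= a
Stack after step 6: $ a (top = a).

a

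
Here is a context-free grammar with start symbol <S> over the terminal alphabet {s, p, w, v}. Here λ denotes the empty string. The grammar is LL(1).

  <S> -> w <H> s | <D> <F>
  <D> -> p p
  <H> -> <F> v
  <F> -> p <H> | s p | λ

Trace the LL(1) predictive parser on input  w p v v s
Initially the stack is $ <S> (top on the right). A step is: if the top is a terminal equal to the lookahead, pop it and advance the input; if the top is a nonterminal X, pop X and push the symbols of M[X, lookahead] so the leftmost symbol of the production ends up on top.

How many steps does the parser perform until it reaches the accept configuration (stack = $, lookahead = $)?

step 1: stack=$ <S>  input=w p v v s $  — expand <S> -> w <H> s
step 2: stack=$ s <H> w  input=w p v v s $  — match w
step 3: stack=$ s <H>  input=p v v s $  — expand <H> -> <F> v
step 4: stack=$ s v <F>  input=p v v s $  — expand <F> -> p <H>
step 5: stack=$ s v <H> p  input=p v v s $  — match p
step 6: stack=$ s v <H>  input=v v s $  — expand <H> -> <F> v
step 7: stack=$ s v v <F>  input=v v s $  — expand <F> -> λ
step 8: stack=$ s v v  input=v v s $  — match v
step 9: stack=$ s v  input=v s $  — match v
step 10: stack=$ s  input=s $  — match s
Accept reached after 10 steps.

10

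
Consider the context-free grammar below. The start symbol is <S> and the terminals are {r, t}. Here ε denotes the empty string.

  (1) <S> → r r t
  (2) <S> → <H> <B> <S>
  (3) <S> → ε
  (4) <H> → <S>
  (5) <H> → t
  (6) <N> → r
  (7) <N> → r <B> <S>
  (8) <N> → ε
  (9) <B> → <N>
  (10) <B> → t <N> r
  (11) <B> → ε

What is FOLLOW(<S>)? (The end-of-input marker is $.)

{$, r, t}

FIRST(<N>) = {ε, r}
FIRST(<B>) = {ε, r, t}  (via <N>)
FIRST(<S>) = {ε, r, t}  (via <H> <B> <S>)
FIRST(<H>) = {ε, r, t}  (via <S>)
FOLLOW(<S>) includes $ since <S> is the start symbol.
FOLLOW(<S>): in <S>→<H> <B> <S>, the suffix after <S> is empty (adds nothing new); in <H>→<S>, the suffix after <S> is empty, so FOLLOW(<S>) ⊇ FOLLOW(<H>) = {$, r, t}; in <N>→r <B> <S>, the suffix after <S> is empty, so FOLLOW(<S>) ⊇ FOLLOW(<N>) = {$, r, t}. Thus FOLLOW(<S>) = {$, r, t}.
FOLLOW(<H>): in <S>→<H> <B> <S>, <H> is followed by <B> <S> with FIRST {ε, r, t}; in <S>→<H> <B> <S>, the suffix after <H> is nullable, so FOLLOW(<H>) ⊇ FOLLOW(<S>) = {$, r, t}. Thus FOLLOW(<H>) = {$, r, t}.
FOLLOW(<N>): in <B>→<N>, the suffix after <N> is empty, so FOLLOW(<N>) ⊇ FOLLOW(<B>) = {$, r, t}; in <B>→t <N> r, <N> is followed by r with FIRST {r}. Thus FOLLOW(<N>) = {$, r, t}.
FOLLOW(<B>): in <S>→<H> <B> <S>, <B> is followed by <S> with FIRST {ε, r, t}; in <S>→<H> <B> <S>, the suffix after <B> is nullable, so FOLLOW(<B>) ⊇ FOLLOW(<S>) = {$, r, t}; in <N>→r <B> <S>, <B> is followed by <S> with FIRST {ε, r, t}; in <N>→r <B> <S>, the suffix after <B> is nullable, so FOLLOW(<B>) ⊇ FOLLOW(<N>) = {$, r, t}. Thus FOLLOW(<B>) = {$, r, t}.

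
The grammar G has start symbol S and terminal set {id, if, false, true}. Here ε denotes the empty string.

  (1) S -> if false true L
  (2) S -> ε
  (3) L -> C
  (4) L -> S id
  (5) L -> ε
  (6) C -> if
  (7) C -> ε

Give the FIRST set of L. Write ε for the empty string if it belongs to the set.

FIRST(S) = {ε, if}
FIRST(C) = {ε, if}
FIRST(L) = {ε, id, if}  (via C, S id)

{ε, id, if}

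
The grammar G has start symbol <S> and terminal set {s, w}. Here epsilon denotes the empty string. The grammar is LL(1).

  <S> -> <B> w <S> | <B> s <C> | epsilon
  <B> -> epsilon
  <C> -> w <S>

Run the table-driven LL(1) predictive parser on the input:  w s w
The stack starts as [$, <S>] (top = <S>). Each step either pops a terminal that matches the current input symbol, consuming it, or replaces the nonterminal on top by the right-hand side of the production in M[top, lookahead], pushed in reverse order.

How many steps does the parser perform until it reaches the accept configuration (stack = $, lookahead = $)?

9

step 1: stack=$ <S>  input=w s w $  — expand <S> -> <B> w <S>
step 2: stack=$ <S> w <B>  input=w s w $  — expand <B> -> epsilon
step 3: stack=$ <S> w  input=w s w $  — match w
step 4: stack=$ <S>  input=s w $  — expand <S> -> <B> s <C>
step 5: stack=$ <C> s <B>  input=s w $  — expand <B> -> epsilon
step 6: stack=$ <C> s  input=s w $  — match s
step 7: stack=$ <C>  input=w $  — expand <C> -> w <S>
step 8: stack=$ <S> w  input=w $  — match w
step 9: stack=$ <S>  input=$  — expand <S> -> epsilon
Accept reached after 9 steps.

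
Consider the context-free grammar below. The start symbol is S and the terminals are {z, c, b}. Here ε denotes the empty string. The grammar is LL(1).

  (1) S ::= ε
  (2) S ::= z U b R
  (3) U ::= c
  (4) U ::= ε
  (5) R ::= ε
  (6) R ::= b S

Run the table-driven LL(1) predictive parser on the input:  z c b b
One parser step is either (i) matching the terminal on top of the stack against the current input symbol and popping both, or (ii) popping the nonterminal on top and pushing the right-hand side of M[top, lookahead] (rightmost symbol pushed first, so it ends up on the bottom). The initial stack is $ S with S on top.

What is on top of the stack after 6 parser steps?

     Stack      Input      Action
  1  $ S        z c b b $  expand S ::= z U b R
  2  $ R b U z  z c b b $  match z
  3  $ R b U    c b b $    expand U ::= c
  4  $ R b c    c b b $    match c
  5  $ R b      b b $      match b
  6  $ R        b $        expand R ::= b S
Stack after step 6: $ S b (top = b).

b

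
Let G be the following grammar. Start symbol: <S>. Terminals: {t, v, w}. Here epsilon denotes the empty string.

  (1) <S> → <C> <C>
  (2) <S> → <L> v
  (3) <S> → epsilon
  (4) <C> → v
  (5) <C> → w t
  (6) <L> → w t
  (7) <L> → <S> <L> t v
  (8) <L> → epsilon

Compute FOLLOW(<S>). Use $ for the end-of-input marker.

FIRST(<C>) = {v, w}
FIRST(<S>) = {epsilon, t, v, w}  (via <C> <C>, <L> v)
FIRST(<L>) = {epsilon, t, v, w}  (via <S> <L> t v)
FOLLOW(<S>) includes $ since <S> is the start symbol.
FOLLOW(<S>): in <L>→<S> <L> t v, <S> is followed by <L> t v with FIRST {t, v, w}. Thus FOLLOW(<S>) = {$, t, v, w}.
FOLLOW(<C>): in <S>→<C> <C> (occurrence 1), <C> is followed by <C> with FIRST {v, w}; in <S>→<C> <C> (occurrence 2), the suffix after <C> is empty, so FOLLOW(<C>) ⊇ FOLLOW(<S>) = {$, t, v, w}. Thus FOLLOW(<C>) = {$, t, v, w}.
FOLLOW(<L>): in <S>→<L> v, <L> is followed by v with FIRST {v}; in <L>→<S> <L> t v, <L> is followed by t v with FIRST {t}. Thus FOLLOW(<L>) = {t, v}.

{$, t, v, w}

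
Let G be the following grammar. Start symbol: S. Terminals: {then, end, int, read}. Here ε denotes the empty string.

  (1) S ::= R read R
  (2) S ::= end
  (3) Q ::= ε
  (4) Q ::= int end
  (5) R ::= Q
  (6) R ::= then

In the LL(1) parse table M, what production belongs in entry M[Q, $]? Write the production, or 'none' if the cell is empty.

Q ::= ε

FIRST(Q) = {ε, int}
FIRST(R) = {ε, int, then}  (via Q)
FIRST(S) = {end, int, read, then}  (via R read R)
FOLLOW(S) includes $ since S is the start symbol.
FOLLOW(R): in S::=R read R (occurrence 1), R is followed by read R with FIRST {read}; in S::=R read R (occurrence 2), the suffix after R is empty, so FOLLOW(R) ⊇ FOLLOW(S) = {$}. Thus FOLLOW(R) = {$, read}.
FOLLOW(Q): in R::=Q, the suffix after Q is empty, so FOLLOW(Q) ⊇ FOLLOW(R) = {$, read}. Thus FOLLOW(Q) = {$, read}.
For Q ::= ε: FIRST(ε) = {ε}, so it goes in M[Q, t] for t ∈ {}; since ε ∈ FIRST, also for every t ∈ FOLLOW(Q) = {$, read}.
For Q ::= int end: FIRST(int end) = {int}, so it goes in M[Q, t] for t ∈ {int}.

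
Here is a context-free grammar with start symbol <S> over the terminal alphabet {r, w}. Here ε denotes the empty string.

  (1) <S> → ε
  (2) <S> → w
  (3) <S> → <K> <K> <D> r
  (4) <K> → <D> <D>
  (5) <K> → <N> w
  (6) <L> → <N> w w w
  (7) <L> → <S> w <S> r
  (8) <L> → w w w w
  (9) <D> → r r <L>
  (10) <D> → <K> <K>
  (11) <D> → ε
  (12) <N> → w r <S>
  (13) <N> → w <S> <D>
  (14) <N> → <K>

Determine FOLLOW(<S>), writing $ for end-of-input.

{$, r, w}

FIRST(<S>) = {ε, r, w}  (via <K> <K> <D> r)
FIRST(<K>) = {ε, r, w}  (via <D> <D>, <N> w)
FIRST(<D>) = {ε, r, w}  (via <K> <K>)
FIRST(<N>) = {ε, r, w}  (via <K>)
FIRST(<L>) = {r, w}  (via <N> w w w, <S> w <S> r)
FOLLOW(<S>) includes $ since <S> is the start symbol.
FOLLOW(<N>): in <K>→<N> w, <N> is followed by w with FIRST {w}; in <L>→<N> w w w, <N> is followed by w w w with FIRST {w}. Thus FOLLOW(<N>) = {w}.
FOLLOW(<S>): in <L>→<S> w <S> r (occurrence 1), <S> is followed by w <S> r with FIRST {w}; in <L>→<S> w <S> r (occurrence 2), <S> is followed by r with FIRST {r}; in <N>→w r <S>, the suffix after <S> is empty, so FOLLOW(<S>) ⊇ FOLLOW(<N>) = {w}; in <N>→w <S> <D>, <S> is followed by <D> with FIRST {ε, r, w}; in <N>→w <S> <D>, the suffix after <S> is nullable, so FOLLOW(<S>) ⊇ FOLLOW(<N>) = {w}. Thus FOLLOW(<S>) = {$, r, w}.
FOLLOW(<K>): in <S>→<K> <K> <D> r (occurrence 1), <K> is followed by <K> <D> r with FIRST {r, w}; in <S>→<K> <K> <D> r (occurrence 2), <K> is followed by <D> r with FIRST {r, w}; in <D>→<K> <K> (occurrence 1), <K> is followed by <K> with FIRST {ε, r, w}; in <D>→<K> <K> (occurrence 1), the suffix after <K> is nullable, so FOLLOW(<K>) ⊇ FOLLOW(<D>) = {r, w}; in <D>→<K> <K> (occurrence 2), the suffix after <K> is empty, so FOLLOW(<K>) ⊇ FOLLOW(<D>) = {r, w}; in <N>→<K>, the suffix after <K> is empty, so FOLLOW(<K>) ⊇ FOLLOW(<N>) = {w}. Thus FOLLOW(<K>) = {r, w}.
FOLLOW(<D>): in <S>→<K> <K> <D> r, <D> is followed by r with FIRST {r}; in <K>→<D> <D> (occurrence 1), <D> is followed by <D> with FIRST {ε, r, w}; in <K>→<D> <D> (occurrence 1), the suffix after <D> is nullable, so FOLLOW(<D>) ⊇ FOLLOW(<K>) = {r, w}; in <K>→<D> <D> (occurrence 2), the suffix after <D> is empty, so FOLLOW(<D>) ⊇ FOLLOW(<K>) = {r, w}; in <N>→w <S> <D>, the suffix after <D> is empty, so FOLLOW(<D>) ⊇ FOLLOW(<N>) = {w}. Thus FOLLOW(<D>) = {r, w}.
FOLLOW(<L>): in <D>→r r <L>, the suffix after <L> is empty, so FOLLOW(<L>) ⊇ FOLLOW(<D>) = {r, w}. Thus FOLLOW(<L>) = {r, w}.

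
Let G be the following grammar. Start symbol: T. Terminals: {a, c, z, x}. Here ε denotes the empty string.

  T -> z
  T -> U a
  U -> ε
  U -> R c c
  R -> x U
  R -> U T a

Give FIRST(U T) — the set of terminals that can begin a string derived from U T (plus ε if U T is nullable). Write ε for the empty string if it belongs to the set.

{a, x, z}

FIRST(T) = {a, x, z}  (via U a)
FIRST(U) = {ε, a, x, z}  (via R c c)
FIRST(R) = {a, x, z}  (via U T a)
FIRST(U T): take FIRST of each symbol in turn, carrying on past any symbol whose FIRST contains ε; result {a, x, z}.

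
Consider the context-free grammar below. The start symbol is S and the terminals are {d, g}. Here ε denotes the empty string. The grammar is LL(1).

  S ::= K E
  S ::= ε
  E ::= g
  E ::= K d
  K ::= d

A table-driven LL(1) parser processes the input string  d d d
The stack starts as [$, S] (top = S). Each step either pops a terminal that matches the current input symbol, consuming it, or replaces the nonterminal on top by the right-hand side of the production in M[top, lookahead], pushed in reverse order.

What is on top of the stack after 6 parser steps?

     Stack  Input    Action
  1  $ S    d d d $  expand S ::= K E
  2  $ E K  d d d $  expand K ::= d
  3  $ E d  d d d $  match d
  4  $ E    d d $    expand E ::= K d
  5  $ d K  d d $    expand K ::= d
  6  $ d d  d d $    match d
Stack after step 6: $ d (top = d).

d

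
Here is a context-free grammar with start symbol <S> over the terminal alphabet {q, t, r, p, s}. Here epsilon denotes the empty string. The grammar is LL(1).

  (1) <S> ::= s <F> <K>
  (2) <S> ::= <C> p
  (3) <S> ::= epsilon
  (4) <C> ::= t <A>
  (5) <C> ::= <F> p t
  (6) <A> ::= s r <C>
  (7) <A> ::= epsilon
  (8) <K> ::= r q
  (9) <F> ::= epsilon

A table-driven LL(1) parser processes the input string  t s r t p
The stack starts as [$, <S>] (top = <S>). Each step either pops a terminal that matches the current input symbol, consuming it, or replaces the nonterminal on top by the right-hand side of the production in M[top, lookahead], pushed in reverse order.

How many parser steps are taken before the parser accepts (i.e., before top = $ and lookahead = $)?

10

step 1: stack=$ <S>  input=t s r t p $  — expand <S> ::= <C> p
step 2: stack=$ p <C>  input=t s r t p $  — expand <C> ::= t <A>
step 3: stack=$ p <A> t  input=t s r t p $  — match t
step 4: stack=$ p <A>  input=s r t p $  — expand <A> ::= s r <C>
step 5: stack=$ p <C> r s  input=s r t p $  — match s
step 6: stack=$ p <C> r  input=r t p $  — match r
step 7: stack=$ p <C>  input=t p $  — expand <C> ::= t <A>
step 8: stack=$ p <A> t  input=t p $  — match t
step 9: stack=$ p <A>  input=p $  — expand <A> ::= epsilon
step 10: stack=$ p  input=p $  — match p
Accept reached after 10 steps.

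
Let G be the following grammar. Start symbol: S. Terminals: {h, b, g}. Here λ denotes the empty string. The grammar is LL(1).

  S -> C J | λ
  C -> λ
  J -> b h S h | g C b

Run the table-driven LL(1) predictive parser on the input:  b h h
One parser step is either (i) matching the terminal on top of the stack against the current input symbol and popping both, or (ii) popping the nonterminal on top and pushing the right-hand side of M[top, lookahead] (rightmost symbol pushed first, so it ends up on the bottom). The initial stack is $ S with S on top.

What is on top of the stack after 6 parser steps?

     Stack      Input    Action
  1  $ S        b h h $  expand S -> C J
  2  $ J C      b h h $  expand C -> λ
  3  $ J        b h h $  expand J -> b h S h
  4  $ h S h b  b h h $  match b
  5  $ h S h    h h $    match h
  6  $ h S      h $      expand S -> λ
Stack after step 6: $ h (top = h).

h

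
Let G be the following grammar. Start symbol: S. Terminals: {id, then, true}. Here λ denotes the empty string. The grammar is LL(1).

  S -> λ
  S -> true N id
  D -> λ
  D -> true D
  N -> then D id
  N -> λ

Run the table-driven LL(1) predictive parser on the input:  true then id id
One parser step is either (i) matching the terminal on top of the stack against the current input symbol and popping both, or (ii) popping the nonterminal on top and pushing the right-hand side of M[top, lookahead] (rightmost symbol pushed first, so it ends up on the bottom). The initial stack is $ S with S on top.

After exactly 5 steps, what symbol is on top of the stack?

id

step 1: stack=$ S  input=true then id id $  — expand S -> true N id
step 2: stack=$ id N true  input=true then id id $  — match true
step 3: stack=$ id N  input=then id id $  — expand N -> then D id
step 4: stack=$ id id D then  input=then id id $  — match then
step 5: stack=$ id id D  input=id id $  — expand D -> λ
Stack after step 5: $ id id (top = id).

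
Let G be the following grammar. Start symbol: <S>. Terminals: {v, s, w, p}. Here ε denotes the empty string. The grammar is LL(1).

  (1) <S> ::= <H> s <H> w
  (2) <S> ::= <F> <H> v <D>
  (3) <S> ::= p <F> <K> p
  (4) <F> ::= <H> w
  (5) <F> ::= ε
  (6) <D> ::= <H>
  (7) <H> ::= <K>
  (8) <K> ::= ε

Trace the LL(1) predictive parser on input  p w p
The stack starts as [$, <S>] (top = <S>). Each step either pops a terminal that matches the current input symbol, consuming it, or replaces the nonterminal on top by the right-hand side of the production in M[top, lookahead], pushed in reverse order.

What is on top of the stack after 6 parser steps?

     Stack          Input    Action
  1  $ <S>          p w p $  expand <S> ::= p <F> <K> p
  2  $ p <K> <F> p  p w p $  match p
  3  $ p <K> <F>    w p $    expand <F> ::= <H> w
  4  $ p <K> w <H>  w p $    expand <H> ::= <K>
  5  $ p <K> w <K>  w p $    expand <K> ::= ε
  6  $ p <K> w      w p $    match w
Stack after step 6: $ p <K> (top = <K>).

<K>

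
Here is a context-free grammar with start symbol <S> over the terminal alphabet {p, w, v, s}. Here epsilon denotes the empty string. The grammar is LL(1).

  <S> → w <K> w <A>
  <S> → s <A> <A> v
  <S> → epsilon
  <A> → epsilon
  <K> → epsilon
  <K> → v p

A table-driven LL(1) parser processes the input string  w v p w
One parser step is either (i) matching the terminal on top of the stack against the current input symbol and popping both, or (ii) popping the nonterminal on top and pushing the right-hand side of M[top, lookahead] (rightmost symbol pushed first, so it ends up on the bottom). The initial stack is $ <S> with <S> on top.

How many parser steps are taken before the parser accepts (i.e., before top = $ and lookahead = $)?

     Stack          Input      Action
  1  $ <S>          w v p w $  expand <S> → w <K> w <A>
  2  $ <A> w <K> w  w v p w $  match w
  3  $ <A> w <K>    v p w $    expand <K> → v p
  4  $ <A> w p v    v p w $    match v
  5  $ <A> w p      p w $      match p
  6  $ <A> w        w $        match w
  7  $ <A>          $          expand <A> → epsilon
Accept reached after 7 steps.

7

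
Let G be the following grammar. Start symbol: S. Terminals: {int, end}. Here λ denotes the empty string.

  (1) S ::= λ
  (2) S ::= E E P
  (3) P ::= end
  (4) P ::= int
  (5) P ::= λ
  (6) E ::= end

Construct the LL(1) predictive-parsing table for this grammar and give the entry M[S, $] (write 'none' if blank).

S ::= λ

FIRST(P): from P::=end we get {end}; from P::=int we get {int}; from P::=λ we get {λ}. So FIRST(P) = {λ, end, int}.
FIRST(E): from E::=end we get {end}. So FIRST(E) = {end}.
FIRST(S): from S::=λ we get {λ}; from S::=E E P we get {end}. So FIRST(S) = {λ, end}.
FOLLOW(S) includes $ since S is the start symbol.
FOLLOW(S): S appears on no right-hand side. Thus FOLLOW(S) = {$}.
For S ::= λ: FIRST(λ) = {λ}, so it goes in M[S, t] for t ∈ {}; since λ ∈ FIRST, also for every t ∈ FOLLOW(S) = {$}.
For S ::= E E P: FIRST(E E P) = {end}, so it goes in M[S, t] for t ∈ {end}.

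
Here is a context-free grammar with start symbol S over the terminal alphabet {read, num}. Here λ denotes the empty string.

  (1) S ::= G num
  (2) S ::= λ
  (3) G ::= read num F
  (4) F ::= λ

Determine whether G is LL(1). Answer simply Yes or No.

Yes

FIRST(S) = {λ, read}
FIRST(G) = {read}
FIRST(F) = {λ}
FOLLOW(S) = {$}
FOLLOW(G) = {num}
FOLLOW(F) = {num}
Each cell of M receives at most one production.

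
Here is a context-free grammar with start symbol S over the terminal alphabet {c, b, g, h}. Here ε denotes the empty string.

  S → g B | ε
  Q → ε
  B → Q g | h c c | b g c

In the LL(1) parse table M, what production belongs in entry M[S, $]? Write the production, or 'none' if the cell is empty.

S → ε

FIRST(S): from S→g B we get {g}; from S→ε we get {ε}. So FIRST(S) = {ε, g}.
FIRST(Q): from Q→ε we get {ε}. So FIRST(Q) = {ε}.
FIRST(B): from B→Q g we get {g}; from B→h c c we get {h}; from B→b g c we get {b}. So FIRST(B) = {b, g, h}.
FOLLOW(S) includes $ since S is the start symbol.
FOLLOW(S): S appears on no right-hand side. Thus FOLLOW(S) = {$}.
For S → g B: FIRST(g B) = {g}, so it goes in M[S, t] for t ∈ {g}.
For S → ε: FIRST(ε) = {ε}, so it goes in M[S, t] for t ∈ {}; since ε ∈ FIRST, also for every t ∈ FOLLOW(S) = {$}.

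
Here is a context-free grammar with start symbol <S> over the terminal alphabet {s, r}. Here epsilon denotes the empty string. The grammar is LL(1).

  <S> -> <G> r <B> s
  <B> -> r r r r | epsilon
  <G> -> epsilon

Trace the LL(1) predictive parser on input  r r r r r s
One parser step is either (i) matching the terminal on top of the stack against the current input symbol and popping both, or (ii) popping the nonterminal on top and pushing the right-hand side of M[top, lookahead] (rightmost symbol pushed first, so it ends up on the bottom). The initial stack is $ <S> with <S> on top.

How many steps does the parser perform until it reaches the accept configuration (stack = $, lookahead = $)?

     Stack          Input          Action
  1  $ <S>          r r r r r s $  expand <S> -> <G> r <B> s
  2  $ s <B> r <G>  r r r r r s $  expand <G> -> epsilon
  3  $ s <B> r      r r r r r s $  match r
  4  $ s <B>        r r r r s $    expand <B> -> r r r r
  5  $ s r r r r    r r r r s $    match r
  6  $ s r r r      r r r s $      match r
  7  $ s r r        r r s $        match r
  8  $ s r          r s $          match r
  9  $ s            s $            match s
Accept reached after 9 steps.

9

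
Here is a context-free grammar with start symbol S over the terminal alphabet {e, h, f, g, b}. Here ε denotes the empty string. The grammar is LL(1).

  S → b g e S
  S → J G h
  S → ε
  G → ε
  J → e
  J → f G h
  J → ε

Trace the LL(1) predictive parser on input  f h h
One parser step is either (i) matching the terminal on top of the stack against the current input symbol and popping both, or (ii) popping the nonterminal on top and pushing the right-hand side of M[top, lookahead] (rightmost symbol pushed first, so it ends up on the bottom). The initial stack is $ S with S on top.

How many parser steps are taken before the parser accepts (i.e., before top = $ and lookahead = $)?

     Stack        Input    Action
  1  $ S          f h h $  expand S → J G h
  2  $ h G J      f h h $  expand J → f G h
  3  $ h G h G f  f h h $  match f
  4  $ h G h G    h h $    expand G → ε
  5  $ h G h      h h $    match h
  6  $ h G        h $      expand G → ε
  7  $ h          h $      match h
Accept reached after 7 steps.

7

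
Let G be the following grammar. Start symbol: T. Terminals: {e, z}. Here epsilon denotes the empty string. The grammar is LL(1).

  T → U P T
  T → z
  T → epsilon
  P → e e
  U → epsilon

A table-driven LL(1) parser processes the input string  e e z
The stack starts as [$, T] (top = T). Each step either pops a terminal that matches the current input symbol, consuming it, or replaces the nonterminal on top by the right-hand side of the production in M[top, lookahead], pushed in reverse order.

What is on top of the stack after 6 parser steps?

z

     Stack    Input    Action
  1  $ T      e e z $  expand T → U P T
  2  $ T P U  e e z $  expand U → epsilon
  3  $ T P    e e z $  expand P → e e
  4  $ T e e  e e z $  match e
  5  $ T e    e z $    match e
  6  $ T      z $      expand T → z
Stack after step 6: $ z (top = z).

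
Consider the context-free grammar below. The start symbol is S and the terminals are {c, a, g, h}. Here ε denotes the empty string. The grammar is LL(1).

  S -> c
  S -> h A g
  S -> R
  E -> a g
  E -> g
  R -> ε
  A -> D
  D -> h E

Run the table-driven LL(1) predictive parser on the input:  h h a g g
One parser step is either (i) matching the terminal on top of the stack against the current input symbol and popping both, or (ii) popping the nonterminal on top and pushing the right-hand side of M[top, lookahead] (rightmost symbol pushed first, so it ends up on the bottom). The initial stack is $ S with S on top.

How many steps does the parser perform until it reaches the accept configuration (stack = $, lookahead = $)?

step 1: stack=$ S  input=h h a g g $  — expand S -> h A g
step 2: stack=$ g A h  input=h h a g g $  — match h
step 3: stack=$ g A  input=h a g g $  — expand A -> D
step 4: stack=$ g D  input=h a g g $  — expand D -> h E
step 5: stack=$ g E h  input=h a g g $  — match h
step 6: stack=$ g E  input=a g g $  — expand E -> a g
step 7: stack=$ g g a  input=a g g $  — match a
step 8: stack=$ g g  input=g g $  — match g
step 9: stack=$ g  input=g $  — match g
Accept reached after 9 steps.

9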